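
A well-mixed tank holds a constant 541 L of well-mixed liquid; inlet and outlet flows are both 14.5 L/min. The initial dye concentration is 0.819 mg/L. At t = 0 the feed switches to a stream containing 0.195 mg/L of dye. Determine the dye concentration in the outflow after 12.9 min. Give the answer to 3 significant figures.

Mass balance on the solute (V constant): V dC/dt = Q(C_in − C).
Rewrite as dC/dt + C/τ = C_in/τ, τ = V/Q = 37.310 min.
Solution: C(t) = C_in + (C₀ − C_in) e^(−t/τ).
C(12.9) = 0.195 + (0.819 − 0.195)·e^(−12.9/37.310) = 0.195 + (0.62400)·0.70769 = 0.63660 mg/L.

0.637 mg/L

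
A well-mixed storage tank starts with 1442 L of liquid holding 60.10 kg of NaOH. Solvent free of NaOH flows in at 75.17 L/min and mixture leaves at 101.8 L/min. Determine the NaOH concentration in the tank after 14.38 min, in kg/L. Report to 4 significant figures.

Total volume: dV/dt = Q_in − Q_out = -26.6300 L/min, so V(t) = 1442 − 26.6300 t and V(14.38) = 1059.06 L.
No NaOH enters, so dm/dt = −Q_out · (m/V).
dm/m = −Q_out dt/(V₀ − 26.6300 t); integrating gives ln(m/m₀) = −(Q_out/(Q_in−Q_out)) ln(V/V₀).
m = m₀ (V₀/V)^(Q_out/(Q_in−Q_out)) = 60.10 × (1442/1059.06)^(-3.82276) = 18.4695 kg.
C = m/V = 18.4695/1059.06 = 0.0174395 kg/L.

0.01744 kg/L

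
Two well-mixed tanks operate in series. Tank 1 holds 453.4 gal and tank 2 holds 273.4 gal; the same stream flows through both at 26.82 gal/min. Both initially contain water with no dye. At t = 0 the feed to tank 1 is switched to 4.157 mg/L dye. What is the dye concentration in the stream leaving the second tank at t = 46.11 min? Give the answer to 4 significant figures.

3.541 mg/L

Species balance on tank i: dCᵢ/dt = (Cᵢ₋₁ − Cᵢ)/τᵢ with τᵢ = Vᵢ/Q.
τ₁ = 453.4/26.82 = 16.9053 min; τ₂ = 273.4/26.82 = 10.1939 min.
Solving the cascade with C₁(0)=C₂(0)=0 gives C₂(t) = C_in[1 − (τ₁ e^(−t/τ₁) − τ₂ e^(−t/τ₂))/(τ₁ − τ₂)].
At t = 46.11: e^(−t/τ₁) = 0.0653794, e^(−t/τ₂) = 0.0108531.
C₂ = 4.157·[1 − (16.9053·0.0653794 − 10.1939·0.0108531)/(6.71141)] = 4.157·0.851801 = 3.54094 mg/L.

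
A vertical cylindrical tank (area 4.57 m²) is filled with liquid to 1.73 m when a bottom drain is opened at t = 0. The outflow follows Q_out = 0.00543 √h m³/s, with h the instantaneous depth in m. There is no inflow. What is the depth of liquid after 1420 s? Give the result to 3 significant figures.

With no inflow, A dh/dt = −0.00543 √h.
This is separable: 2 d(√h)/dt = −0.00543/A, so √h = √h₀ − (0.00543/(2A)) t.
√h = √1.73 − 0.00543·1420/(2·4.57) = 1.3153 − 0.84361 = 0.47168.
h = 0.47168² = 0.22249 m.

0.222 m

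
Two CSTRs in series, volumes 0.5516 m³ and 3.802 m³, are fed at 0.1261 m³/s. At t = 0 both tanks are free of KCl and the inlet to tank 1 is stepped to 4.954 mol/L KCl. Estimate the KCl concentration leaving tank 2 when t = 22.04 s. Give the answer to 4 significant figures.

2.170 mol/L

Species balance on tank i: dCᵢ/dt = (Cᵢ₋₁ − Cᵢ)/τᵢ with τᵢ = Vᵢ/Q.
τ₁ = 0.5516/0.1261 = 4.37431 s; τ₂ = 3.802/0.1261 = 30.1507 s.
Solving the cascade with C₁(0)=C₂(0)=0 gives C₂(t) = C_in[1 − (τ₁ e^(−t/τ₁) − τ₂ e^(−t/τ₂))/(τ₁ − τ₂)].
At t = 22.04: e^(−t/τ₁) = 0.00648338, e^(−t/τ₂) = 0.481430.
C₂ = 4.954·[1 − (4.37431·0.00648338 − 30.1507·0.481430)/(-25.7764)] = 4.954·0.437971 = 2.16971 mol/L.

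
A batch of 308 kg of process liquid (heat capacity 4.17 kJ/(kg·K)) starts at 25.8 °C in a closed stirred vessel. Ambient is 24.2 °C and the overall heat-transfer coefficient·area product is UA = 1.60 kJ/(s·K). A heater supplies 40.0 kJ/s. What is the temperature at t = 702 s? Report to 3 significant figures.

39.4 °C

M c_p dT/dt = −UA(T − T_amb) + Q̇.
dT/dt = (T_ss − T)/τ with T_ss = T_amb + Q̇/UA = 24.2 + 40.0/1.60 = 49.200 °C, τ = M c_p/UA = 308·4.17/1.60 = 802.72 s.
Integrating: T(t) = T_ss + (T₀ − T_ss) e^(−t/τ).
T(702) = 49.200 + (-23.400)·0.41706 = 39.441 °C.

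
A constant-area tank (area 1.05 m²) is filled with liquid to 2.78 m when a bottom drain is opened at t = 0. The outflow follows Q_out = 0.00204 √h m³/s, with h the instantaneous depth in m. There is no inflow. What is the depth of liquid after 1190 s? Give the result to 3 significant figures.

A dh/dt = −Q_out = −0.00204 √h.
Separate and integrate: 2(√h − √h₀) = −(0.00204/A) t.
√h = √2.78 − 0.00204·1190/(2·1.05) = 1.6673 − 1.1560 = 0.51133.
h = 0.51133² = 0.26146 m.

0.261 m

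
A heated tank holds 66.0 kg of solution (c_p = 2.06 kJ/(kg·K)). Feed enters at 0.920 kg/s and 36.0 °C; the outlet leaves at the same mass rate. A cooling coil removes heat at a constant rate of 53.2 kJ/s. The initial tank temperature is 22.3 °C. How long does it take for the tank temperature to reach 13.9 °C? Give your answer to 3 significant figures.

63.0 s

M c_p dT/dt = ṁ c_p (T_in − T) − Q̇.
τ = M/ṁ = 71.739 s; T_ss = T_in − Q̇/(ṁ c_p) = 7.9291 °C.
T(t) = T_ss + (T₀ − T_ss) e^(−t/τ). Set T = 13.9:
e^(−t/τ) = (13.9 − 7.9291)/(22.3 − 7.9291) = 0.41549
t = −71.739 · ln(0.41549) = 63.009 s.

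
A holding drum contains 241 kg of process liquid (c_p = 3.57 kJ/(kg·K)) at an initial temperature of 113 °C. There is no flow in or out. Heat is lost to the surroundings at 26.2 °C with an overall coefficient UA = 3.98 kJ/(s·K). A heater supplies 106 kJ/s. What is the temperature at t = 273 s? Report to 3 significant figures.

Unsteady energy balance on the tank contents: M c_p dT/dt = −UA(T − T_amb) + Q̇.
dT/dt = (T_ss − T)/τ with T_ss = T_amb + Q̇/UA = 26.2 + 106/3.98 = 52.833 °C, τ = M c_p/UA = 241·3.57/3.98 = 216.17 s.
Solution: T(t) = T_ss + (T₀ − T_ss) e^(−t/τ).
T(273) = 52.833 + (60.167)·0.28284 = 69.851 °C.

69.9 °C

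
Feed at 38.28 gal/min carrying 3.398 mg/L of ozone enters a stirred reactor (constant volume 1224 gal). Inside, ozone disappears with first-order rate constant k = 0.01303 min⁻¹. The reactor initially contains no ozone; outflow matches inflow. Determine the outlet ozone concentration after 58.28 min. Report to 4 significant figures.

Species balance: V dC/dt = Q C_in − Q C − k V C.
This is linear with rate a = Q/V + k = 0.0443045 min⁻¹.
C_ss = Q C_in/(Q + kV) = 2.39864 mg/L; C(t) = C_ss + (C₀ − C_ss) e^(−a t).
C(58.28) = 2.39864 + (-2.39864)·e^(−0.0443045·58.28) = 2.39864 + (-2.39864)·0.0756176 = 2.21727 mg/L.

2.217 mg/L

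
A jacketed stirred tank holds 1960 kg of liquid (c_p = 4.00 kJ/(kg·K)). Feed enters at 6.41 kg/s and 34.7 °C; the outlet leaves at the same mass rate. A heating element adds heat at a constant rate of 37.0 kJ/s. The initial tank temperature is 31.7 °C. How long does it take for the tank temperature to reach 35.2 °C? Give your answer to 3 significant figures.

474 s

M c_p dT/dt = ṁ c_p (T_in − T) + Q̇.
τ = M/ṁ = 305.77 s; T_ss = T_in + Q̇/(ṁ c_p) = 36.143 °C.
T(t) = T_ss + (T₀ − T_ss) e^(−t/τ). Set T = 35.2:
e^(−t/τ) = (35.2 − 36.143)/(31.7 − 36.143) = 0.21225
t = −305.77 · ln(0.21225) = 473.94 s.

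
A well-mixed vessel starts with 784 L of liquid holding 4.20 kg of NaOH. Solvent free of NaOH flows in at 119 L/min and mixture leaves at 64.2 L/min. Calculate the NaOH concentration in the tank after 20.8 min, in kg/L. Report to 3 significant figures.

0.000763 kg/L

Total volume: dV/dt = Q_in − Q_out = 54.800 L/min, so V(t) = 784 + 54.800 t and V(20.8) = 1923.8 L.
Solute balance: dm/dt = 0 − Q_out C = −Q_out m/V(t).
dm/m = −Q_out dt/(V₀ + 54.800 t); integrating gives ln(m/m₀) = −(Q_out/(Q_in−Q_out)) ln(V/V₀).
m = m₀ (V₀/V)^(Q_out/(Q_in−Q_out)) = 4.20 × (784/1923.8)^(1.1715) = 1.4673 kg.
C = m/V = 1.4673/1923.8 = 0.00076270 kg/L.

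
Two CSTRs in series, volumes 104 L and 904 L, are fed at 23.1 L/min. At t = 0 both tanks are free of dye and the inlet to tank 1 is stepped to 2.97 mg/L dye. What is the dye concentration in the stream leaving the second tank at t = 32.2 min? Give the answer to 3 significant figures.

Time constants: τᵢ = Vᵢ/Q for each well-mixed tank.
τ₁ = 104/23.1 = 4.5022 min; τ₂ = 904/23.1 = 39.134 min.
Solving the cascade with C₁(0)=C₂(0)=0 gives C₂(t) = C_in[1 − (τ₁ e^(−t/τ₁) − τ₂ e^(−t/τ₂))/(τ₁ − τ₂)].
At t = 32.2: e^(−t/τ₁) = 0.00078321, e^(−t/τ₂) = 0.43920.
C₂ = 2.97·[1 − (4.5022·0.00078321 − 39.134·0.43920)/(-34.632)] = 2.97·0.50381 = 1.4963 mg/L.

1.50 mg/L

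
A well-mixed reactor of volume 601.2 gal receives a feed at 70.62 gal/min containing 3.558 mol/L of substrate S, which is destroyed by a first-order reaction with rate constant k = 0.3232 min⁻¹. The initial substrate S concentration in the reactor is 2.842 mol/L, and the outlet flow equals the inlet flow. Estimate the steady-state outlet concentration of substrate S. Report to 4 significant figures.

0.9484 mol/L

V dC/dt = Q(C_in − C) − k V C.
At steady state: 0 = Q C_in − (Q + kV) C_ss, so C_ss = Q C_in/(Q + kV).
C_ss = 70.62·3.558/(70.62 + 0.3232·601.2) = 251.266/264.928 = 0.948432 mol/L.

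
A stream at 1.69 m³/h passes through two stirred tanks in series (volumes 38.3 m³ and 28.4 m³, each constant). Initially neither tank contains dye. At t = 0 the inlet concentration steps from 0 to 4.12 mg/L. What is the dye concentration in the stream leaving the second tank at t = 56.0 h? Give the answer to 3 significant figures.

3.20 mg/L

Each tank obeys Vᵢ dCᵢ/dt = Q(Cᵢ₋₁ − Cᵢ), so τᵢ = Vᵢ/Q.
τ₁ = 38.3/1.69 = 22.663 h; τ₂ = 28.4/1.69 = 16.805 h.
Tank 1: C₁ = C_in(1 − e^(−t/τ₁)). Tank 2 (τ₁ ≠ τ₂): C₂ = C_in[1 − (τ₁ e^(−t/τ₁) − τ₂ e^(−t/τ₂))/(τ₁ − τ₂)].
At t = 56.0: e^(−t/τ₁) = 0.084499, e^(−t/τ₂) = 0.035708.
C₂ = 4.12·[1 − (22.663·0.084499 − 16.805·0.035708)/(5.8580)] = 4.12·0.77553 = 3.1952 mg/L.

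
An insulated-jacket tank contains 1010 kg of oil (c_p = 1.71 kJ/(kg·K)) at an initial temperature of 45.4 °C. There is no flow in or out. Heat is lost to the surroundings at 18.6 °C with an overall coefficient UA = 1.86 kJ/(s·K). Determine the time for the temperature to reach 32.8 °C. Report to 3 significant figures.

Unsteady energy balance on the tank contents: M c_p dT/dt = −UA(T − T_amb).
τ = M c_p/UA = 928.55 s; T_ss = T_amb = 18.600 °C.
T(t) = T_ss + (T₀ − T_ss)e^(−t/τ); set T = 32.8:
t = −τ ln[(T − T_ss)/(T₀ − T_ss)] = −928.55 · ln(0.52985) = 589.78 s.

590 s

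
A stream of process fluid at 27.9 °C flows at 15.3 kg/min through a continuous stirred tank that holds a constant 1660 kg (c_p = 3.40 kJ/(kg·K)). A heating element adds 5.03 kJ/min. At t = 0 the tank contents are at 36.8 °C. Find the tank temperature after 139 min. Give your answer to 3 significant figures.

30.4 °C

First-law balance (no shaft work): M c_p dT/dt = ṁ c_p (T_in − T) + 5.03.
τ = M/ṁ = 108.50 min; T_ss = T_in + Q̇/(ṁ c_p) = 27.9 + 5.03/(15.3·3.40) = 27.997 °C.
T approaches T_ss exponentially: T(t) = T_ss + (T₀ − T_ss) e^(−t/τ).
T(139) = 27.997 + (8.8033)·e^(−139/108.50) = 27.997 + (8.8033)·0.27772 = 30.442 °C.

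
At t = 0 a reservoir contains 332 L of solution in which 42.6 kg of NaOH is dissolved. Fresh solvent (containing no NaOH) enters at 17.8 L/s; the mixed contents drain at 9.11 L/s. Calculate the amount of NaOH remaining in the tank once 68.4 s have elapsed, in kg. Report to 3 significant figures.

14.5 kg

Let m(t) be the amount of NaOH. Volume: V(t) = V₀ + (Q_in − Q_out) t = 332 + 8.6900 t; V(68.4) = 926.40 L.
No NaOH enters, so dm/dt = −Q_out · (m/V).
Separate: dm/m = −Q_out dt/V(t) ⇒ ln(m/m₀) = −(Q_out/(Q_in−Q_out)) ln(V/V₀).
m = m₀ (V₀/V)^(Q_out/(Q_in−Q_out)) = 42.6 × (332/926.40)^(1.0483) = 14.528 kg.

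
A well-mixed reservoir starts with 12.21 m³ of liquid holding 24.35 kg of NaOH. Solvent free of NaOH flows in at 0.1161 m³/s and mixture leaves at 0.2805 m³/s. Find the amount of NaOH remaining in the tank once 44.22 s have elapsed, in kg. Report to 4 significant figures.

5.200 kg

Let m(t) be the amount of NaOH. Volume: V(t) = V₀ + (Q_in − Q_out) t = 12.21 − 0.164400 t; V(44.22) = 4.94023 m³.
Solute balance: dm/dt = 0 − Q_out C = −Q_out m/V(t).
Separate: dm/m = −Q_out dt/V(t) ⇒ ln(m/m₀) = −(Q_out/(Q_in−Q_out)) ln(V/V₀).
m = m₀ (V₀/V)^(Q_out/(Q_in−Q_out)) = 24.35 × (12.21/4.94023)^(-1.70620) = 5.20014 kg.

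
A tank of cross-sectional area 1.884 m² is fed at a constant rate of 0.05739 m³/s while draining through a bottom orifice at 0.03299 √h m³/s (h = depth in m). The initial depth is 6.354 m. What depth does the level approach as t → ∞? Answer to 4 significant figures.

A dh/dt = Q_in − 0.03299 √h. Steady state requires inflow = outflow:
Q_in = 0.03299 √h_ss ⇒ √h_ss = 0.05739/0.03299 = 1.73962.
h_ss = 1.73962² = 3.02627 m. (Since h₀ = 6.354 m > h_ss, the level will fall toward this value.)

3.026 m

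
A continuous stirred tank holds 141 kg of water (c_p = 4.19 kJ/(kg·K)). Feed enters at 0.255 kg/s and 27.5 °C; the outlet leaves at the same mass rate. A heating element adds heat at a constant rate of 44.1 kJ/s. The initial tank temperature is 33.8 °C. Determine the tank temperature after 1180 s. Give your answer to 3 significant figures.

M c_p dT/dt = ṁ c_p (T_in − T) + Q̇.
Rearrange: dT/dt = (T_ss − T)/τ with τ = M/ṁ = 552.94 s and T_ss = T_in + Q̇/(ṁ c_p) = 68.775 °C.
This is linear first-order; T(t) = T_ss + (T₀ − T_ss) e^(−t/τ).
T(1180) = 68.775 + (-34.975)·e^(−1180/552.94) = 68.775 + (-34.975)·0.11836 = 64.635 °C.

64.6 °C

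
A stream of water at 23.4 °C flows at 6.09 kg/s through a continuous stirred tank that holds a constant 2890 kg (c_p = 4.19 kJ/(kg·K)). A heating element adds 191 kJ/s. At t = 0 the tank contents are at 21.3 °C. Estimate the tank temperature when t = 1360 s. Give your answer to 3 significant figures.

30.3 °C

M c_p dT/dt = ṁ c_p (T_in − T) + Q̇.
Rearrange: dT/dt = (T_ss − T)/τ with τ = M/ṁ = 474.55 s and T_ss = T_in + Q̇/(ṁ c_p) = 30.885 °C.
This is linear first-order; T(t) = T_ss + (T₀ − T_ss) e^(−t/τ).
T(1360) = 30.885 + (-9.5852)·e^(−1360/474.55) = 30.885 + (-9.5852)·0.056933 = 30.339 °C.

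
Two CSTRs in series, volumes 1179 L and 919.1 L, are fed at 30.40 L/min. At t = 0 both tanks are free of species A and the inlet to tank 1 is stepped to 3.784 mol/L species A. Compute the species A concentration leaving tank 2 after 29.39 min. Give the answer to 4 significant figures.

Species balance on tank i: dCᵢ/dt = (Cᵢ₋₁ − Cᵢ)/τᵢ with τᵢ = Vᵢ/Q.
τ₁ = 1179/30.40 = 38.7829 min; τ₂ = 919.1/30.40 = 30.2336 min.
Solving the cascade with C₁(0)=C₂(0)=0 gives C₂(t) = C_in[1 − (τ₁ e^(−t/τ₁) − τ₂ e^(−t/τ₂))/(τ₁ − τ₂)].
At t = 29.39: e^(−t/τ₁) = 0.468693, e^(−t/τ₂) = 0.378288.
C₂ = 3.784·[1 − (38.7829·0.468693 − 30.2336·0.378288)/(8.54934)] = 3.784·0.211605 = 0.800715 mol/L.

0.8007 mol/L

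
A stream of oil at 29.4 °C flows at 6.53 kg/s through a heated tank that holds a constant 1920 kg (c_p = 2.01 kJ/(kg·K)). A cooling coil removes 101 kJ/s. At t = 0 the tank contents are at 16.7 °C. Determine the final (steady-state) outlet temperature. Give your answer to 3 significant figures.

M c_p dT/dt = ṁ c_p (T_in − T) − Q̇.
At steady state dT/dt = 0 ⇒ T_ss = T_in − Q̇/(ṁ c_p) = 29.4 − 101/(6.53·2.01) = 21.705 °C.

21.7 °C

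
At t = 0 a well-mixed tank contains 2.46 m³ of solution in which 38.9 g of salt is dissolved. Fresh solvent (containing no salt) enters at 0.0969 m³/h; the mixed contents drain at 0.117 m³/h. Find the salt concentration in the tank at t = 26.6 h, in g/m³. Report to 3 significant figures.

Total volume: dV/dt = Q_in − Q_out = -0.020100 m³/h, so V(t) = 2.46 − 0.020100 t and V(26.6) = 1.9253 m³.
No salt enters, so dm/dt = −Q_out · (m/V).
dm/m = −Q_out dt/(V₀ − 0.020100 t); integrating gives ln(m/m₀) = −(Q_out/(Q_in−Q_out)) ln(V/V₀).
m = m₀ (V₀/V)^(Q_out/(Q_in−Q_out)) = 38.9 × (2.46/1.9253)^(-5.8209) = 9.3421 g.
C = m/V = 9.3421/1.9253 = 4.8522 g/m³.

4.85 g/m³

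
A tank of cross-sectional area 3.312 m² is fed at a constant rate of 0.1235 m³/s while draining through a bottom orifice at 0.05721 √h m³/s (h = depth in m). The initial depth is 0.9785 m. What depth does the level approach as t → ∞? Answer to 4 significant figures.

Level balance: A dh/dt = 0.1235 − 0.05721 √h. Setting dh/dt = 0:
Q_in = 0.05721 √h_ss ⇒ √h_ss = 0.1235/0.05721 = 2.15871.
h_ss = 2.15871² = 4.66004 m. (Since h₀ = 0.9785 m < h_ss, the level will rise toward this value.)

4.660 m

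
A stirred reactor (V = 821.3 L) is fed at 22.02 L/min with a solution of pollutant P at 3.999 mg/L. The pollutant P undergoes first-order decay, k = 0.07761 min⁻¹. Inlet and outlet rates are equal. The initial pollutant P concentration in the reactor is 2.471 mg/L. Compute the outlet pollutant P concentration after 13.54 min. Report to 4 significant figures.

Accumulation = in − out − consumed: V dC/dt = Q C_in − Q C − k V C.
dC/dt = (Q/V) C_in − (Q/V + k) C; effective rate a = Q/V + k = 0.0268112 + 0.07761 = 0.104421 min⁻¹.
C_ss = Q C_in/(Q + kV) = 1.02678 mg/L; C(t) = C_ss + (C₀ − C_ss) e^(−a t).
C(13.54) = 1.02678 + (1.44422)·e^(−0.104421·13.54) = 1.02678 + (1.44422)·0.243202 = 1.37802 mg/L.

1.378 mg/L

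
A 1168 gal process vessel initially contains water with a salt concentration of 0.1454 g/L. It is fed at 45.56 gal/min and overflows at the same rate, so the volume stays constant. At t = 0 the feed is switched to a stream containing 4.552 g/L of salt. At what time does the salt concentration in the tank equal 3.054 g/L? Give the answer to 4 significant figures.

Species balance: V dC/dt = Q(C_in − C) ⇒ τ = V/Q = 25.6365 min.
C(t) = C_in + (C₀ − C_in) e^(−t/τ). Set C = 3.054 and solve for t:
e^(−t/τ) = (C − C_in)/(C₀ − C_in) = (3.054 − 4.552)/(0.1454 − 4.552) = 0.339945
t = −τ ln(…) = 25.6365 × 1.07897 = 27.6611 min.

27.66 min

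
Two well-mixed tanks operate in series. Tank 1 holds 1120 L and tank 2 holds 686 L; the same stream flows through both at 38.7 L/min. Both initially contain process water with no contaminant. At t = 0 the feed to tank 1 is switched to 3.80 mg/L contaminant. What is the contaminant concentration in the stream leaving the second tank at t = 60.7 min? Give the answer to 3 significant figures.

2.79 mg/L

Species balance on tank i: dCᵢ/dt = (Cᵢ₋₁ − Cᵢ)/τᵢ with τᵢ = Vᵢ/Q.
τ₁ = 1120/38.7 = 28.941 min; τ₂ = 686/38.7 = 17.726 min.
Solving the cascade with C₁(0)=C₂(0)=0 gives C₂(t) = C_in[1 − (τ₁ e^(−t/τ₁) − τ₂ e^(−t/τ₂))/(τ₁ − τ₂)].
At t = 60.7: e^(−t/τ₁) = 0.12278, e^(−t/τ₂) = 0.032571.
C₂ = 3.80·[1 − (28.941·0.12278 − 17.726·0.032571)/(11.214)] = 3.80·0.73464 = 2.7916 mg/L.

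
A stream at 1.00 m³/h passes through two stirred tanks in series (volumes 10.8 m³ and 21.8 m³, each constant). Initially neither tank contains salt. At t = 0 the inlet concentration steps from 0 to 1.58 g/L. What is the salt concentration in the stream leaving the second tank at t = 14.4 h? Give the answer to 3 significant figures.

0.371 g/L

Species balance on tank i: dCᵢ/dt = (Cᵢ₋₁ − Cᵢ)/τᵢ with τᵢ = Vᵢ/Q.
τ₁ = 10.8/1.00 = 10.800 h; τ₂ = 21.8/1.00 = 21.800 h.
Solving the cascade with C₁(0)=C₂(0)=0 gives C₂(t) = C_in[1 − (τ₁ e^(−t/τ₁) − τ₂ e^(−t/τ₂))/(τ₁ − τ₂)].
At t = 14.4: e^(−t/τ₁) = 0.26360, e^(−t/τ₂) = 0.51657.
C₂ = 1.58·[1 − (10.800·0.26360 − 21.800·0.51657)/(-11.000)] = 1.58·0.23506 = 0.37140 g/L.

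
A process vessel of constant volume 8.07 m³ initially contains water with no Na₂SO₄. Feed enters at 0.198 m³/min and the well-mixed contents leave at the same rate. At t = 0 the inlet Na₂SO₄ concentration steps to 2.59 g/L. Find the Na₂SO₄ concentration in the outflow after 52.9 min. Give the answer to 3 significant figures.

Accumulation = in − out for the solute gives V dC/dt = Q(C_in − C).
So dC/dt = (C_in − C)/τ with τ = V/Q = 8.07/0.198 = 40.758 min.
Integrating: C(t) = C_in + (C₀ − C_in) e^(−t/τ).
C(52.9) = 2.59 + (0 − 2.59)·e^(−52.9/40.758) = 2.59 + (-2.5900)·0.27310 = 1.8827 g/L.

1.88 g/L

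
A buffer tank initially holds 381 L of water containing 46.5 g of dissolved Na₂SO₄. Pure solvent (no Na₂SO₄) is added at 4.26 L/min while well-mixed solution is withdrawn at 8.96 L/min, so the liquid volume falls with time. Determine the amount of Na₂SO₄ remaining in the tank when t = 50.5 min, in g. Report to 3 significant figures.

Let m(t) be the amount of Na₂SO₄. Volume: V(t) = V₀ + (Q_in − Q_out) t = 381 − 4.7000 t; V(50.5) = 143.65 L.
Solute balance: dm/dt = 0 − Q_out C = −Q_out m/V(t).
dm/m = −Q_out dt/(V₀ − 4.7000 t); integrating gives ln(m/m₀) = −(Q_out/(Q_in−Q_out)) ln(V/V₀).
m = m₀ (V₀/V)^(Q_out/(Q_in−Q_out)) = 46.5 × (381/143.65)^(-1.9064) = 7.2422 g.

7.24 g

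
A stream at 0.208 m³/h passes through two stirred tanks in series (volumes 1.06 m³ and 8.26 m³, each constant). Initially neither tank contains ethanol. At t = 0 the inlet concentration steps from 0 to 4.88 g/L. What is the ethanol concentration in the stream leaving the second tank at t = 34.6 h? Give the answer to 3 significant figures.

Species balance on tank i: dCᵢ/dt = (Cᵢ₋₁ − Cᵢ)/τᵢ with τᵢ = Vᵢ/Q.
τ₁ = 1.06/0.208 = 5.0962 h; τ₂ = 8.26/0.208 = 39.712 h.
Solving the cascade with C₁(0)=C₂(0)=0 gives C₂(t) = C_in[1 − (τ₁ e^(−t/τ₁) − τ₂ e^(−t/τ₂))/(τ₁ − τ₂)].
At t = 34.6: e^(−t/τ₁) = 0.0011256, e^(−t/τ₂) = 0.41841.
C₂ = 4.88·[1 − (5.0962·0.0011256 − 39.712·0.41841)/(-34.615)] = 4.88·0.52015 = 2.5383 g/L.

2.54 g/L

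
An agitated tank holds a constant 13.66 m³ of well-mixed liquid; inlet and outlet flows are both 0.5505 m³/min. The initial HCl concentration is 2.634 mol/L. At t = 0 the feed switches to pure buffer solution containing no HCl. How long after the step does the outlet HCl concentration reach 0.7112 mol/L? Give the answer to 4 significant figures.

32.49 min

Accumulation = in − out for the solute gives V dC/dt = Q(C_in − C), so τ = V/Q = 24.8138 min.
C(t) = C_in + (C₀ − C_in) e^(−t/τ). Set C = 0.7112 and solve for t:
e^(−t/τ) = (C − C_in)/(C₀ − C_in) = (0.7112 − 0)/(2.634 − 0) = 0.270008
t = −τ ln(…) = 24.8138 × 1.30931 = 32.4888 min.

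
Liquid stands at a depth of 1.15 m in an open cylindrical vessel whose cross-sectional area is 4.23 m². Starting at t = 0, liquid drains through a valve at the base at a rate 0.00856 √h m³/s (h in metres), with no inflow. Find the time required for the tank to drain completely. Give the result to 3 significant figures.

1060 s

Volume balance on the tank: A dh/dt = −0.00856 √h.
Separate and integrate: 2(√h − √h₀) = −(0.00856/A) t.
Set h = 0: 2√h₀ = (0.00856/A) t_empty ⇒ t_empty = 2A√h₀/0.00856.
t_empty = 2·4.23·√1.15/0.00856 = 8.4600·1.0724/0.00856 = 1059.9 s.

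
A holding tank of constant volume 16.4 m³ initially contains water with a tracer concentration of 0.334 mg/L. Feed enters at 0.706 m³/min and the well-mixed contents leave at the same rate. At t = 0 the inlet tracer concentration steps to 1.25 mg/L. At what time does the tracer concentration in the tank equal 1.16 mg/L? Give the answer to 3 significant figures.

53.9 min

Species balance: V dC/dt = Q(C_in − C) ⇒ τ = V/Q = 23.229 min.
C(t) = C_in + (C₀ − C_in) e^(−t/τ). Set C = 1.16 and solve for t:
e^(−t/τ) = (C − C_in)/(C₀ − C_in) = (1.16 − 1.25)/(0.334 − 1.25) = 0.098253
t = −τ ln(…) = 23.229 × 2.3202 = 53.897 min.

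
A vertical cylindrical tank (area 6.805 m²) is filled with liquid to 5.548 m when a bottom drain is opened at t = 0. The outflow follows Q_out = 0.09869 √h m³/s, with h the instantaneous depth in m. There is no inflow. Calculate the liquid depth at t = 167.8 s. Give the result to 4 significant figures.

With no inflow, A dh/dt = −0.09869 √h.
∫ h^(−1/2) dh = −(0.09869/A) ∫ dt, giving 2√h = 2√h₀ − (0.09869/A) t.
√h = √5.548 − 0.09869·167.8/(2·6.805) = 2.35542 − 1.21677 = 1.13865.
h = 1.13865² = 1.29653 m.

1.297 m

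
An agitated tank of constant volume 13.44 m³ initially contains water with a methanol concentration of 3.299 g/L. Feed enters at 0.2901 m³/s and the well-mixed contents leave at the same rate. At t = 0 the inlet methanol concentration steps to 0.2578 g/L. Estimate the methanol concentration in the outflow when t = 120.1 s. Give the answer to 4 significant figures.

Mass balance on the solute (V constant): V dC/dt = Q(C_in − C).
Time constant τ = V/Q = 13.44/0.2901 = 46.3289 s.
This is linear first-order; C(t) = C_in + (C₀ − C_in) e^(−t/τ).
C(120.1) = 0.2578 + (3.299 − 0.2578)·e^(−120.1/46.3289) = 0.2578 + (3.04120)·0.0748449 = 0.485418 g/L.

0.4854 g/L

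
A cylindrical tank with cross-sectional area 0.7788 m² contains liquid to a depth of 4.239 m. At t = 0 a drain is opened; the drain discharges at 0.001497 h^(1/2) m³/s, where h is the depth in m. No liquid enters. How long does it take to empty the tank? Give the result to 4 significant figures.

2142 s

A dh/dt = −Q_out = −0.001497 √h.
This is separable: 2 d(√h)/dt = −0.001497/A, so √h = √h₀ − (0.001497/(2A)) t.
Tank is empty when √h = 0: t_empty = 2A√h₀/0.001497.
t_empty = 2·0.7788·√4.239/0.001497 = 1.55760·2.05888/0.001497 = 2142.23 s.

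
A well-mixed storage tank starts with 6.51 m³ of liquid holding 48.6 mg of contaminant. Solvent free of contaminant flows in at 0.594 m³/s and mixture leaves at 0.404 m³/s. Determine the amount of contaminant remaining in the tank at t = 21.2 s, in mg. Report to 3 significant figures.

Total volume: dV/dt = Q_in − Q_out = 0.19000 m³/s, so V(t) = 6.51 + 0.19000 t and V(21.2) = 10.538 m³.
Solute balance: dm/dt = 0 − Q_out C = −Q_out m/V(t).
dm/m = −Q_out dt/(V₀ + 0.19000 t); integrating gives ln(m/m₀) = −(Q_out/(Q_in−Q_out)) ln(V/V₀).
m = m₀ (V₀/V)^(Q_out/(Q_in−Q_out)) = 48.6 × (6.51/10.538)^(2.1263) = 17.453 mg.

17.5 mg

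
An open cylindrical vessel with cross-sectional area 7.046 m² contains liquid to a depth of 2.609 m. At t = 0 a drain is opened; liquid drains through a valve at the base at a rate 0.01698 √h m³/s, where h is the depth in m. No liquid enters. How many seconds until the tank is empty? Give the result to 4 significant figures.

1341 s

Mass balance (ρ constant): A dh/dt = −0.01698 √h.
∫ h^(−1/2) dh = −(0.01698/A) ∫ dt, giving 2√h = 2√h₀ − (0.01698/A) t.
Set h = 0: 2√h₀ = (0.01698/A) t_empty ⇒ t_empty = 2A√h₀/0.01698.
t_empty = 2·7.046·√2.609/0.01698 = 14.0920·1.61524/0.01698 = 1340.52 s.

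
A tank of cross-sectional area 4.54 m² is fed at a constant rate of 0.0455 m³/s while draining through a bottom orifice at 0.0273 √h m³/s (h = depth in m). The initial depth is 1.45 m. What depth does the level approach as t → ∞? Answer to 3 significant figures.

Unsteady balance on liquid volume: A dh/dt = Q_in − 0.0273 √h. At steady state dh/dt = 0:
Q_in = 0.0273 √h_ss ⇒ √h_ss = 0.0455/0.0273 = 1.6667.
h_ss = 1.6667² = 2.7778 m. (Since h₀ = 1.45 m < h_ss, the level will rise toward this value.)

2.78 m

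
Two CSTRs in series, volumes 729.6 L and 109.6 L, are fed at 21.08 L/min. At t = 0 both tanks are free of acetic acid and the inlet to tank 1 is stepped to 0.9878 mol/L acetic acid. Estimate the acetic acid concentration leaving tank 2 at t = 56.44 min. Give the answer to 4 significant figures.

0.7602 mol/L

Each tank obeys Vᵢ dCᵢ/dt = Q(Cᵢ₋₁ − Cᵢ), so τᵢ = Vᵢ/Q.
τ₁ = 729.6/21.08 = 34.6110 min; τ₂ = 109.6/21.08 = 5.19924 min.
Solving the cascade with C₁(0)=C₂(0)=0 gives C₂(t) = C_in[1 − (τ₁ e^(−t/τ₁) − τ₂ e^(−t/τ₂))/(τ₁ − τ₂)].
At t = 56.44: e^(−t/τ₁) = 0.195793, e^(−t/τ₂) = 1.92995e-05.
C₂ = 0.9878·[1 − (34.6110·0.195793 − 5.19924·1.92995e-05)/(29.4118)] = 0.9878·0.769599 = 0.760210 mol/L.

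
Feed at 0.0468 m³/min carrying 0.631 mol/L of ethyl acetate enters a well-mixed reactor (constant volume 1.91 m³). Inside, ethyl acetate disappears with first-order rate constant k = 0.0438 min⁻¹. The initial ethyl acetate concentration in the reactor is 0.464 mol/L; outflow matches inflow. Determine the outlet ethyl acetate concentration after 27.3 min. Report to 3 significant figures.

0.263 mol/L

V dC/dt = Q(C_in − C) − k V C.
This is linear with rate a = Q/V + k = 0.068303 min⁻¹.
C_ss = Q C_in/(Q + kV) = 0.22636 mol/L; C(t) = C_ss + (C₀ − C_ss) e^(−a t).
C(27.3) = 0.22636 + (0.23764)·e^(−0.068303·27.3) = 0.22636 + (0.23764)·0.15495 = 0.26318 mol/L.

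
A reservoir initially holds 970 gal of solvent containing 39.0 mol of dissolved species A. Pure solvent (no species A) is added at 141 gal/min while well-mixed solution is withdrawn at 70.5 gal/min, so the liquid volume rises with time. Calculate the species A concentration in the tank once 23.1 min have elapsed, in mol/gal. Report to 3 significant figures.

Total volume: dV/dt = Q_in − Q_out = 70.500 gal/min, so V(t) = 970 + 70.500 t and V(23.1) = 2598.6 gal.
Species balance (pure solvent in): dm/dt = −Q_out · m/V(t).
dm/m = −Q_out dt/(V₀ + 70.500 t); integrating gives ln(m/m₀) = −(Q_out/(Q_in−Q_out)) ln(V/V₀).
m = m₀ (V₀/V)^(Q_out/(Q_in−Q_out)) = 39.0 × (970/2598.6)^(1.0000) = 14.558 mol.
C = m/V = 14.558/2598.6 = 0.0056024 mol/gal.

0.00560 mol/gal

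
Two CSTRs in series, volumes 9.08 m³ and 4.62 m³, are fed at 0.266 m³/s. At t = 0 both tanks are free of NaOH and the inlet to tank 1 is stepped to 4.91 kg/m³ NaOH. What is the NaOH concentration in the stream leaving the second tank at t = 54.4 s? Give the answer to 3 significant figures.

Species balance on tank i: dCᵢ/dt = (Cᵢ₋₁ − Cᵢ)/τᵢ with τᵢ = Vᵢ/Q.
τ₁ = 9.08/0.266 = 34.135 s; τ₂ = 4.62/0.266 = 17.368 s.
Tank 1: C₁ = C_in(1 − e^(−t/τ₁)). Tank 2 (τ₁ ≠ τ₂): C₂ = C_in[1 − (τ₁ e^(−t/τ₁) − τ₂ e^(−t/τ₂))/(τ₁ − τ₂)].
At t = 54.4: e^(−t/τ₁) = 0.20318, e^(−t/τ₂) = 0.043625.
C₂ = 4.91·[1 − (34.135·0.20318 − 17.368·0.043625)/(16.767)] = 4.91·0.63154 = 3.1009 kg/m³.

3.10 kg/m³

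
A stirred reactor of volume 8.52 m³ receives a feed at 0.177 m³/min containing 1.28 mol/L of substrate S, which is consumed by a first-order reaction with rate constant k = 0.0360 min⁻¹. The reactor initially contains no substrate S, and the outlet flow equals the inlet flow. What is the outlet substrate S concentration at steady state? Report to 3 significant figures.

Species balance: V dC/dt = Q C_in − Q C − k V C.
Steady state (dC/dt = 0): C_ss = Q C_in/(Q + kV) = C_in/(1 + kV/Q).
C_ss = 0.177·1.28/(0.177 + 0.0360·8.52) = 0.22656/0.48372 = 0.46837 mol/L.

0.468 mol/L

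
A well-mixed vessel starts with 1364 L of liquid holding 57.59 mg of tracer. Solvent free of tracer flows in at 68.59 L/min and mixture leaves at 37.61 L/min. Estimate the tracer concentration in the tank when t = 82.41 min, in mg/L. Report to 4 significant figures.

Total volume: dV/dt = Q_in − Q_out = 30.9800 L/min, so V(t) = 1364 + 30.9800 t and V(82.41) = 3917.06 L.
Solute balance: dm/dt = 0 − Q_out C = −Q_out m/V(t).
Separate: dm/m = −Q_out dt/V(t) ⇒ ln(m/m₀) = −(Q_out/(Q_in−Q_out)) ln(V/V₀).
m = m₀ (V₀/V)^(Q_out/(Q_in−Q_out)) = 57.59 × (1364/3917.06)^(1.21401) = 16.0012 mg.
C = m/V = 16.0012/3917.06 = 0.00408501 mg/L.

0.004085 mg/L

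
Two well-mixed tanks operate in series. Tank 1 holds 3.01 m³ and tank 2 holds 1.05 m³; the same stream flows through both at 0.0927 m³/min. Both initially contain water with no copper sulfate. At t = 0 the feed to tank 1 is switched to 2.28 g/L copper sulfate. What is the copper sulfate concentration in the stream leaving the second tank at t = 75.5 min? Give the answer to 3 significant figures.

Each tank obeys Vᵢ dCᵢ/dt = Q(Cᵢ₋₁ − Cᵢ), so τᵢ = Vᵢ/Q.
τ₁ = 3.01/0.0927 = 32.470 min; τ₂ = 1.05/0.0927 = 11.327 min.
Tank 1: C₁ = C_in(1 − e^(−t/τ₁)). Tank 2 (τ₁ ≠ τ₂): C₂ = C_in[1 − (τ₁ e^(−t/τ₁) − τ₂ e^(−t/τ₂))/(τ₁ − τ₂)].
At t = 75.5: e^(−t/τ₁) = 0.097764, e^(−t/τ₂) = 0.0012740.
C₂ = 2.28·[1 − (32.470·0.097764 − 11.327·0.0012740)/(21.143)] = 2.28·0.85055 = 1.9392 g/L.

1.94 g/L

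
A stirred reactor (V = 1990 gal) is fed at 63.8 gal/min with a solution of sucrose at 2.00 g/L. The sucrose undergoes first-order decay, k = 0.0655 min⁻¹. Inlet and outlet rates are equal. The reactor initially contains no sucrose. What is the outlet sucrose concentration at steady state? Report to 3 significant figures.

Species balance: V dC/dt = Q C_in − Q C − k V C.
Steady state (dC/dt = 0): C_ss = Q C_in/(Q + kV) = C_in/(1 + kV/Q).
C_ss = 63.8·2.00/(63.8 + 0.0655·1990) = 127.60/194.14 = 0.65724 g/L.

0.657 g/L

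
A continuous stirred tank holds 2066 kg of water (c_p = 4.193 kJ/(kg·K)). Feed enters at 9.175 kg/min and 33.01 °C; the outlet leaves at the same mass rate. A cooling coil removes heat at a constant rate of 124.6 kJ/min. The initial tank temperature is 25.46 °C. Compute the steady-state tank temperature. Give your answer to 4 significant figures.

29.77 °C

Unsteady energy balance on the tank contents: M c_p dT/dt = ṁ c_p (T_in − T) − 124.6.
At steady state dT/dt = 0 ⇒ T_ss = T_in − Q̇/(ṁ c_p) = 33.01 − 124.6/(9.175·4.193) = 29.7712 °C.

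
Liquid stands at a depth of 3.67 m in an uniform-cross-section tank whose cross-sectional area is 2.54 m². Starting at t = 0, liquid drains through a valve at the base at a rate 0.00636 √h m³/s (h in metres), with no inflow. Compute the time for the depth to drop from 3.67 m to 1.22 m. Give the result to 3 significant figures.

With no inflow, A dh/dt = −0.00636 √h.
Separate and integrate: 2(√h − √h₀) = −(0.00636/A) t.
t = 2A(√h₀ − √h)/0.00636 = 2·2.54·(√3.67 − √1.22)/0.00636
  = 5.0800 × (1.9157 − 1.1045) / 0.00636 = 647.93 s.

648 s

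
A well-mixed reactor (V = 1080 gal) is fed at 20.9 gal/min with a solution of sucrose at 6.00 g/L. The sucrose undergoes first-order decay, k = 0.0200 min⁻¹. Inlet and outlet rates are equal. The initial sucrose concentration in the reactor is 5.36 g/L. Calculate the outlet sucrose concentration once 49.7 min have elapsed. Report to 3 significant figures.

3.29 g/L

V dC/dt = Q(C_in − C) − k V C.
dC/dt = (Q/V) C_in − (Q/V + k) C; effective rate a = Q/V + k = 0.019352 + 0.0200 = 0.039352 min⁻¹.
C_ss = Q C_in/(Q + kV) = 2.9506 g/L; C(t) = C_ss + (C₀ − C_ss) e^(−a t).
C(49.7) = 2.9506 + (2.4094)·e^(−0.039352·49.7) = 2.9506 + (2.4094)·0.14145 = 3.2914 g/L.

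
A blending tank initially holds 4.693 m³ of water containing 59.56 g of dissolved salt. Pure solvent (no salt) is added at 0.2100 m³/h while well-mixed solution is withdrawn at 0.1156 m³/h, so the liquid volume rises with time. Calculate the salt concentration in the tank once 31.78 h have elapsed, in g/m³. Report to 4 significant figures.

4.227 g/m³

Total volume: dV/dt = Q_in − Q_out = 0.0944000 m³/h, so V(t) = 4.693 + 0.0944000 t and V(31.78) = 7.69303 m³.
Solute balance: dm/dt = 0 − Q_out C = −Q_out m/V(t).
dm/m = −Q_out dt/(V₀ + 0.0944000 t); integrating gives ln(m/m₀) = −(Q_out/(Q_in−Q_out)) ln(V/V₀).
m = m₀ (V₀/V)^(Q_out/(Q_in−Q_out)) = 59.56 × (4.693/7.69303)^(1.22458) = 32.5164 g.
C = m/V = 32.5164/7.69303 = 4.22674 g/m³.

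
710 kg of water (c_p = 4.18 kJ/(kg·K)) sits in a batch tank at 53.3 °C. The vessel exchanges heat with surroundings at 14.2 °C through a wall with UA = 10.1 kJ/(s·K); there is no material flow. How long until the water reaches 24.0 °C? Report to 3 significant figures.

407 s

M c_p dT/dt = −UA(T − T_amb).
τ = M c_p/UA = 293.84 s; T_ss = T_amb = 14.200 °C.
T(t) = T_ss + (T₀ − T_ss)e^(−t/τ); set T = 24.0:
t = −τ ln[(T − T_ss)/(T₀ − T_ss)] = −293.84 · ln(0.25064) = 406.60 s.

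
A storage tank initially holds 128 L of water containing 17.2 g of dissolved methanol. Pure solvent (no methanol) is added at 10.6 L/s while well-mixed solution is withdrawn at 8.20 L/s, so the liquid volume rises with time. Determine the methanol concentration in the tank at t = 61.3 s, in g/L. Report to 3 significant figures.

0.00458 g/L

Let m(t) be the amount of methanol. Volume: V(t) = V₀ + (Q_in − Q_out) t = 128 + 2.4000 t; V(61.3) = 275.12 L.
Solute balance: dm/dt = 0 − Q_out C = −Q_out m/V(t).
dm/m = −Q_out dt/(V₀ + 2.4000 t); integrating gives ln(m/m₀) = −(Q_out/(Q_in−Q_out)) ln(V/V₀).
m = m₀ (V₀/V)^(Q_out/(Q_in−Q_out)) = 17.2 × (128/275.12)^(3.4167) = 1.2593 g.
C = m/V = 1.2593/275.12 = 0.0045773 g/L.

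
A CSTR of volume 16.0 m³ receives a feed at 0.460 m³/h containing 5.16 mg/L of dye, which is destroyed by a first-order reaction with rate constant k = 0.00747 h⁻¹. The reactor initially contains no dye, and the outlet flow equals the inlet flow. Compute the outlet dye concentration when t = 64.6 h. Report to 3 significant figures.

3.70 mg/L

Species balance: V dC/dt = Q C_in − Q C − k V C.
dC/dt = (Q/V) C_in − (Q/V + k) C; effective rate a = Q/V + k = 0.028750 + 0.00747 = 0.036220 h⁻¹.
C_ss = Q C_in/(Q + kV) = 4.0958 mg/L; C(t) = C_ss + (C₀ − C_ss) e^(−a t).
C(64.6) = 4.0958 + (-4.0958)·e^(−0.036220·64.6) = 4.0958 + (-4.0958)·0.096346 = 3.7012 mg/L.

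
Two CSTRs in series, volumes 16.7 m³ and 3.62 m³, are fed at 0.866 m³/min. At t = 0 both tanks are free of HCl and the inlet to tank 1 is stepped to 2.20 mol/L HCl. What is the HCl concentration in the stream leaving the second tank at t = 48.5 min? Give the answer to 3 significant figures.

1.97 mol/L

Each tank obeys Vᵢ dCᵢ/dt = Q(Cᵢ₋₁ − Cᵢ), so τᵢ = Vᵢ/Q.
τ₁ = 16.7/0.866 = 19.284 min; τ₂ = 3.62/0.866 = 4.1801 min.
Tank 1: C₁ = C_in(1 − e^(−t/τ₁)). Tank 2 (τ₁ ≠ τ₂): C₂ = C_in[1 − (τ₁ e^(−t/τ₁) − τ₂ e^(−t/τ₂))/(τ₁ − τ₂)].
At t = 48.5: e^(−t/τ₁) = 0.080860, e^(−t/τ₂) = 9.1433e-06.
C₂ = 2.20·[1 − (19.284·0.080860 − 4.1801·9.1433e-06)/(15.104)] = 2.20·0.89676 = 1.9729 mol/L.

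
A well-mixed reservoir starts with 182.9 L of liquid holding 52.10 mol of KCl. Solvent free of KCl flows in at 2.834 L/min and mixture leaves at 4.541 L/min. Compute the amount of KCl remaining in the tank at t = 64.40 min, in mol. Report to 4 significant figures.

4.521 mol

Let m(t) be the amount of KCl. Volume: V(t) = V₀ + (Q_in − Q_out) t = 182.9 − 1.70700 t; V(64.40) = 72.9692 L.
Solute balance: dm/dt = 0 − Q_out C = −Q_out m/V(t).
dm/m = −Q_out dt/(V₀ − 1.70700 t); integrating gives ln(m/m₀) = −(Q_out/(Q_in−Q_out)) ln(V/V₀).
m = m₀ (V₀/V)^(Q_out/(Q_in−Q_out)) = 52.10 × (182.9/72.9692)^(-2.66022) = 4.52076 mol.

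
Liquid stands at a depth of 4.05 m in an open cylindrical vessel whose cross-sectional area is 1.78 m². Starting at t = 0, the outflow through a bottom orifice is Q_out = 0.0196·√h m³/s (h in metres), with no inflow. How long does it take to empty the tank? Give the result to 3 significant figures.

366 s

With no inflow, A dh/dt = −0.0196 √h.
This is separable: 2 d(√h)/dt = −0.0196/A, so √h = √h₀ − (0.0196/(2A)) t.
Tank is empty when √h = 0: t_empty = 2A√h₀/0.0196.
t_empty = 2·1.78·√4.05/0.0196 = 3.5600·2.0125/0.0196 = 365.53 s.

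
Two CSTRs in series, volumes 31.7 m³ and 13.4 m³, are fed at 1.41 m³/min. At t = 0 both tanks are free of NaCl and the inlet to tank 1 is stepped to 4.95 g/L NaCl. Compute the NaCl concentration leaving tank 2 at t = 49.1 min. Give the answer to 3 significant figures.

Species balance on tank i: dCᵢ/dt = (Cᵢ₋₁ − Cᵢ)/τᵢ with τᵢ = Vᵢ/Q.
τ₁ = 31.7/1.41 = 22.482 min; τ₂ = 13.4/1.41 = 9.5035 min.
Tank 1: C₁ = C_in(1 − e^(−t/τ₁)). Tank 2 (τ₁ ≠ τ₂): C₂ = C_in[1 − (τ₁ e^(−t/τ₁) − τ₂ e^(−t/τ₂))/(τ₁ − τ₂)].
At t = 49.1: e^(−t/τ₁) = 0.11260, e^(−t/τ₂) = 0.0057045.
C₂ = 4.95·[1 − (22.482·0.11260 − 9.5035·0.0057045)/(12.979)] = 4.95·0.80913 = 4.0052 g/L.

4.01 g/L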